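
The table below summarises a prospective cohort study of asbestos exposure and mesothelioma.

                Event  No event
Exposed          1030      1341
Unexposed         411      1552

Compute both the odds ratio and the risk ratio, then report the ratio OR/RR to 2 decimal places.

Cells: a = 1030, b = 1341, c = 411, d = 1552.
OR = (1030·1552)/(1341·411) = 1598560/551151 = 2.90040
Risk in exposed = 1030/2371 = 0.43442; risk in unexposed = 411/1963 = 0.20937; RR = 2.07484
OR/RR = 2.90040 / 2.07484 = 1.39789
The outcome is not rare, so the OR lies further from 1 than the RR.

1.40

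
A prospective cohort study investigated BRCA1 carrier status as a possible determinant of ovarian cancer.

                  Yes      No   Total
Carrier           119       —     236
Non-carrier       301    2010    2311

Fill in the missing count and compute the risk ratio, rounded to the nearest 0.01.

The missing cell is in the exposed row: 236 − 119 = 117.
So a = 119, b = 117, c = 301, d = 2010.
RR = [a/(a+b)] / [c/(c+d)] = (119/236) / (301/2311) = 0.50424/0.13025 = 3.87140

3.87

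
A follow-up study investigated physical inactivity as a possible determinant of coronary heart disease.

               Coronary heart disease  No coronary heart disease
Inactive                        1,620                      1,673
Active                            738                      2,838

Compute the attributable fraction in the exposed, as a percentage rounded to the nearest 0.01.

Cells: a = 1620, b = 1673, c = 738, d = 2838.
Risk in exposed = 1620/3293 = 0.49195; risk in unexposed = 738/3576 = 0.20638.
RR = 0.49195/0.20638 = 2.38377
AR% = (RR − 1)/RR × 100 = (2.38377 − 1)/2.38377 × 100 = 58.0497%

58.05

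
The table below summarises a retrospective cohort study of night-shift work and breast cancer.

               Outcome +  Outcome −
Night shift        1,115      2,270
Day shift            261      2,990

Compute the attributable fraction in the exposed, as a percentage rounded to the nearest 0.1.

75.6

Cells: a = 1115, b = 2270, c = 261, d = 2990.
Risk in exposed = 1115/3385 = 0.32939; risk in unexposed = 261/3251 = 0.08028.
RR = 0.32939/0.08028 = 4.10292
AR% = (RR − 1)/RR × 100 = (4.10292 − 1)/4.10292 × 100 = 75.6271%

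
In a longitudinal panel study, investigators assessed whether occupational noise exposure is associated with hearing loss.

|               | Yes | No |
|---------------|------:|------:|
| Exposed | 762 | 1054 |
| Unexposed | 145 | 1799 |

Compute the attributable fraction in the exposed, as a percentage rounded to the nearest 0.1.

Cells: a = 762, b = 1054, c = 145, d = 1799.
Risk in exposed = 762/1816 = 0.41960; risk in unexposed = 145/1944 = 0.07459.
RR = 0.41960/0.07459 = 5.62558
AR% = (RR − 1)/RR × 100 = (5.62558 − 1)/5.62558 × 100 = 82.2241%

82.2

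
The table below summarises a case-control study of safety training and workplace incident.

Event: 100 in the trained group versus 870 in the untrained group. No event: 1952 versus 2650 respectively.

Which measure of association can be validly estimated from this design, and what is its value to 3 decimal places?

0.156

From the description: a = 100, b = 1952, c = 870, d = 2650.
This is a case-control study: participants were sampled on outcome status, so risks in the source population cannot be estimated directly — relative risk is not valid here. The odds ratio is the appropriate measure.
OR = (a·d)/(b·c) = (100 × 2650) / (1952 × 870) = 265000 / 1698240 = 0.15604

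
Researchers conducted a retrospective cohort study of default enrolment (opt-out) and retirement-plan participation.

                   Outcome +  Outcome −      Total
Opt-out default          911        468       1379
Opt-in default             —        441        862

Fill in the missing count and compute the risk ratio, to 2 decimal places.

The missing cell is in the unexposed row: 862 − 441 = 421.
So a = 911, b = 468, c = 421, d = 441.
RR = [a/(a+b)] / [c/(c+d)] = (911/1379) / (421/862) = 0.66062/0.48840 = 1.35263

1.35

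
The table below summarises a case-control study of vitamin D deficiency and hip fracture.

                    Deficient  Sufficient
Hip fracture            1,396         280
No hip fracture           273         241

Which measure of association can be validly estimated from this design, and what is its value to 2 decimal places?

Reading the table with exposure as columns: a = 1396 (Deficient, case), b = 273 (Deficient, non-case), c = 280 (Sufficient, case), d = 241.
This is a case-control study: participants were sampled on outcome status, so risks in the source population cannot be estimated directly — relative risk is not valid here. The odds ratio is the appropriate measure.
OR = (a·d)/(b·c) = (1396 × 241) / (273 × 280) = 336436 / 76440 = 4.40131

4.40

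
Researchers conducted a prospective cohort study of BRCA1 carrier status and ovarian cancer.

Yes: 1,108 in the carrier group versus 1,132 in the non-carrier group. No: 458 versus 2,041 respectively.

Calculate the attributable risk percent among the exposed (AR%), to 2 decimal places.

49.58

From the description: a = 1108, b = 458, c = 1132, d = 2041.
Risk in exposed = 1108/1566 = 0.70754; risk in unexposed = 1132/3173 = 0.35676.
RR = 0.70754/0.35676 = 1.98322
AR% = (RR − 1)/RR × 100 = (1.98322 − 1)/1.98322 × 100 = 49.5770%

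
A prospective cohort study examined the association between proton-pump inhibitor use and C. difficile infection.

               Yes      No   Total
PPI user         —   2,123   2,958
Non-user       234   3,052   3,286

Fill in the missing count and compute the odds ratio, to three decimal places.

The missing cell is in the exposed row: 2958 − 2123 = 835.
So a = 835, b = 2123, c = 234, d = 3052.
OR = (a·d)/(b·c) = (835 × 3052) / (2123 × 234) = 2548420 / 496782 = 5.12986

5.130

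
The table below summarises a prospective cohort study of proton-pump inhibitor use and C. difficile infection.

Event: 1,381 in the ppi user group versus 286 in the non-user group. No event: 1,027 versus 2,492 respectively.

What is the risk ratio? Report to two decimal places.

From the description: a = 1381, b = 1027, c = 286, d = 2492.
Risk in exposed = 1381/2408 = 0.57350; risk in unexposed = 286/2778 = 0.10295.
RR = 0.57350 / 0.10295 = 5.57062
The risk among the exposed is 5.57 times that among the unexposed.

5.57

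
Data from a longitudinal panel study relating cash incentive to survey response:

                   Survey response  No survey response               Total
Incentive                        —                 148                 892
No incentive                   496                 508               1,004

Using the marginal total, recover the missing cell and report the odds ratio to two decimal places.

5.15

The missing cell is in the exposed row: 892 − 148 = 744.
So a = 744, b = 148, c = 496, d = 508.
OR = (a·d)/(b·c) = (744 × 508) / (148 × 496) = 377952 / 73408 = 5.14865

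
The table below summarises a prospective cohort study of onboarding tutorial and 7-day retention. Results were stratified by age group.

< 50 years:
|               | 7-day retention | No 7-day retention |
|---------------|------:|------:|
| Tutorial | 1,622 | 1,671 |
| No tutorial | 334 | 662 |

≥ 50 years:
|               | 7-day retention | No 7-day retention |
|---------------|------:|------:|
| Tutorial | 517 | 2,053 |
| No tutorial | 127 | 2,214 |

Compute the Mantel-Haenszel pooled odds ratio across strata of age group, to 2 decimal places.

OR_MH = Σ(aᵢdᵢ/nᵢ) / Σ(bᵢcᵢ/nᵢ), where nᵢ is the stratum total.
Stratum 1 (< 50 years): n = 4289; a·d/n = 1622·662/4289 = 250.3530; b·c/n = 1671·334/4289 = 130.1268
Stratum 2 (≥ 50 years): n = 4911; a·d/n = 517·2214/4911 = 233.0764; b·c/n = 2053·127/4911 = 53.0912
OR_MH = (250.3530 + 233.0764) / (130.1268 + 53.0912) = 483.4294 / 183.2181 = 2.63855

2.64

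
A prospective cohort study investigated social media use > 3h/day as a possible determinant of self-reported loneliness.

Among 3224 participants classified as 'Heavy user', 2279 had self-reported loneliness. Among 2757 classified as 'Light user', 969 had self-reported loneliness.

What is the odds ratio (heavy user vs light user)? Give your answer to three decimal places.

4.450

From the description: a = 2279, b = 945, c = 969, d = 1788.
OR = (a·d)/(b·c) = (2279 × 1788) / (945 × 969) = 4074852 / 915705 = 4.44996
The odds of self-reported loneliness are about 4.45 times as high in the heavy user group.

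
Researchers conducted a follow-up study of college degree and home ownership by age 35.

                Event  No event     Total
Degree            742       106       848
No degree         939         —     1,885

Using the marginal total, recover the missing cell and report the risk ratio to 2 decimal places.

1.76

The missing cell is in the unexposed row: 1885 − 939 = 946.
So a = 742, b = 106, c = 939, d = 946.
RR = [a/(a+b)] / [c/(c+d)] = (742/848) / (939/1885) = 0.87500/0.49814 = 1.75652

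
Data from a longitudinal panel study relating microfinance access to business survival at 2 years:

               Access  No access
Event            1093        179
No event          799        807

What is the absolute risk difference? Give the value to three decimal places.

Reading the table with exposure as columns: a = 1093 (Access, case), b = 799 (Access, non-case), c = 179 (No access, case), d = 807.
Risk in exposed = 1093/1892 = 0.577696; risk in unexposed = 179/986 = 0.181542.
Risk difference = 0.577696 − 0.181542 = 0.396154

0.396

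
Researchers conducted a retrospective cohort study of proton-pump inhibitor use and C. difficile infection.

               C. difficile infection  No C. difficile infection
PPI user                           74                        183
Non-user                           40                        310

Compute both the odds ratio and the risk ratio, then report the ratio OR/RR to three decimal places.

1.244

Cells: a = 74, b = 183, c = 40, d = 310.
OR = (74·310)/(183·40) = 22940/7320 = 3.13388
Risk in exposed = 74/257 = 0.28794; risk in unexposed = 40/350 = 0.11429; RR = 2.51946
OR/RR = 3.13388 / 2.51946 = 1.24387
The outcome is not rare, so the OR lies further from 1 than the RR.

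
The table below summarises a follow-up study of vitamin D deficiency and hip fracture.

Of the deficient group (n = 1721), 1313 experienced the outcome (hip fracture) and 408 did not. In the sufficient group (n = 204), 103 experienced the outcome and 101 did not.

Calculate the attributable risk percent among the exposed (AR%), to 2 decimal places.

From the description: a = 1313, b = 408, c = 103, d = 101.
Risk in exposed = 1313/1721 = 0.76293; risk in unexposed = 103/204 = 0.50490.
RR = 0.76293/0.50490 = 1.51104
AR% = (RR − 1)/RR × 100 = (1.51104 − 1)/1.51104 × 100 = 33.8205%

33.82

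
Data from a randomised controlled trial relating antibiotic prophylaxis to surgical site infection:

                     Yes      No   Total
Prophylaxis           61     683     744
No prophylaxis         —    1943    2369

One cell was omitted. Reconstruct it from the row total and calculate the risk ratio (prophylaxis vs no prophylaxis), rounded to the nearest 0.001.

0.456

The missing cell is in the unexposed row: 2369 − 1943 = 426.
So a = 61, b = 683, c = 426, d = 1943.
RR = [a/(a+b)] / [c/(c+d)] = (61/744) / (426/2369) = 0.08199/0.17982 = 0.45594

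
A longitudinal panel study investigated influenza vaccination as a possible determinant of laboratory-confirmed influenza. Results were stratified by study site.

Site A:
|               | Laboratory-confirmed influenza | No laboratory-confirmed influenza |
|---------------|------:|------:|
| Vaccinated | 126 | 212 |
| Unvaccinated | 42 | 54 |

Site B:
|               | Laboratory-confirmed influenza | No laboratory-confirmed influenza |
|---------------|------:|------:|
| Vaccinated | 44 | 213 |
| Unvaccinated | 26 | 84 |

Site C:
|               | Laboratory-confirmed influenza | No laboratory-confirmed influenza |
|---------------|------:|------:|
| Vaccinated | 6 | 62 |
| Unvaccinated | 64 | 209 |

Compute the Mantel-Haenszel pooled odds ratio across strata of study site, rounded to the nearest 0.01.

0.62

OR_MH = Σ(aᵢdᵢ/nᵢ) / Σ(bᵢcᵢ/nᵢ), where nᵢ is the stratum total.
Stratum 1 (Site A): n = 434; a·d/n = 126·54/434 = 15.6774; b·c/n = 212·42/434 = 20.5161
Stratum 2 (Site B): n = 367; a·d/n = 44·84/367 = 10.0708; b·c/n = 213·26/367 = 15.0899
Stratum 3 (Site C): n = 341; a·d/n = 6·209/341 = 3.6774; b·c/n = 62·64/341 = 11.6364
OR_MH = (15.6774 + 10.0708 + 3.6774) / (20.5161 + 15.0899 + 11.6364) = 29.4257 / 47.2424 = 0.62287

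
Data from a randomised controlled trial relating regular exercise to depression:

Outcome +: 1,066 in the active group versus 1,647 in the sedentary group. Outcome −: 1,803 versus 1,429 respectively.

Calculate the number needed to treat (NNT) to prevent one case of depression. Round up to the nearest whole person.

Risk in treated group = 1066/2869 = 0.37156; risk in control = 1647/3076 = 0.53544.
Absolute risk reduction = 0.53544 − 0.37156 = 0.16388
NNT = 1 / ARR = 1 / 0.16388 = 6.102 → round up → 7

7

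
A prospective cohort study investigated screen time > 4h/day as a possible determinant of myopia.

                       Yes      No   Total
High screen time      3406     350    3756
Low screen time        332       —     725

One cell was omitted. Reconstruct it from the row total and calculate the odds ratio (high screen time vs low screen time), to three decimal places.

The missing cell is in the unexposed row: 725 − 332 = 393.
So a = 3406, b = 350, c = 332, d = 393.
OR = (a·d)/(b·c) = (3406 × 393) / (350 × 332) = 1338558 / 116200 = 11.51943

11.519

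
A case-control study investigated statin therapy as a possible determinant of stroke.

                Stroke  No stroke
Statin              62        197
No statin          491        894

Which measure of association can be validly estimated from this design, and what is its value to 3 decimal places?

Cells: a = 62, b = 197, c = 491, d = 894.
This is a case-control study: participants were sampled on outcome status, so risks in the source population cannot be estimated directly — relative risk is not valid here. The odds ratio is the appropriate measure.
OR = (a·d)/(b·c) = (62 × 894) / (197 × 491) = 55428 / 96727 = 0.57304

0.573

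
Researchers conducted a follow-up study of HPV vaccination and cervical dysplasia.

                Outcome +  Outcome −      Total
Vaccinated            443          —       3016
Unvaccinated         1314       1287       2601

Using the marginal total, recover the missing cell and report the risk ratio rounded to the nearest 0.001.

The missing cell is in the exposed row: 3016 − 443 = 2573.
So a = 443, b = 2573, c = 1314, d = 1287.
RR = [a/(a+b)] / [c/(c+d)] = (443/3016) / (1314/2601) = 0.14688/0.50519 = 0.29075

0.291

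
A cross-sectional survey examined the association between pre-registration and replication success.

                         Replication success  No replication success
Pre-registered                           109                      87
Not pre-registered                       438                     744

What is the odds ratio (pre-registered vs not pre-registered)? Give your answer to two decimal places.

Cells: a = 109, b = 87, c = 438, d = 744.
OR = (a·d)/(b·c) = (109 × 744) / (87 × 438) = 81096 / 38106 = 2.12817
The odds of replication success are about 2.13 times as high in the pre-registered group.

2.13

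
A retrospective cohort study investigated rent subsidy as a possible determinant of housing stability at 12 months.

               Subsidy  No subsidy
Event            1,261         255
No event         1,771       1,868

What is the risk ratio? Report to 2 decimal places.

Reading the table with exposure as columns: a = 1261 (Subsidy, case), b = 1771 (Subsidy, non-case), c = 255 (No subsidy, case), d = 1868.
Risk in exposed = 1261/3032 = 0.41590; risk in unexposed = 255/2123 = 0.12011.
RR = 0.41590 / 0.12011 = 3.46255
The risk among the exposed is 3.46 times that among the unexposed.

3.46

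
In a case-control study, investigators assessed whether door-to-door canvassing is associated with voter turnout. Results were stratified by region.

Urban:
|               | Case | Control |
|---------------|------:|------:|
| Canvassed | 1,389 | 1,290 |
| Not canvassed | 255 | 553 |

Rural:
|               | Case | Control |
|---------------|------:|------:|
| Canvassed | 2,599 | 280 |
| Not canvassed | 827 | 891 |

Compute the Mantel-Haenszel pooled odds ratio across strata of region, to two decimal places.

5.00

OR_MH = Σ(aᵢdᵢ/nᵢ) / Σ(bᵢcᵢ/nᵢ), where nᵢ is the stratum total.
Stratum 1 (Urban): n = 3487; a·d/n = 1389·553/3487 = 220.2802; b·c/n = 1290·255/3487 = 94.3361
Stratum 2 (Rural): n = 4597; a·d/n = 2599·891/4597 = 503.7435; b·c/n = 280·827/4597 = 50.3720
OR_MH = (220.2802 + 503.7435) / (94.3361 + 50.3720) = 724.0237 / 144.7081 = 5.00334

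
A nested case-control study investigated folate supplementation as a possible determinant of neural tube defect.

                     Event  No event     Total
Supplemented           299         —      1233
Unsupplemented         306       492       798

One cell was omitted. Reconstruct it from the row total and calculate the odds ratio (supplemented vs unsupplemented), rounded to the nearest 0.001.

The missing cell is in the exposed row: 1233 − 299 = 934.
So a = 299, b = 934, c = 306, d = 492.
OR = (a·d)/(b·c) = (299 × 492) / (934 × 306) = 147108 / 285804 = 0.51472

0.515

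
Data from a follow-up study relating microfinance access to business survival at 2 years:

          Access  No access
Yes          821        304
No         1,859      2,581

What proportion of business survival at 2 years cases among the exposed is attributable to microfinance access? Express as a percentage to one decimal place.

65.6

Reading the table with exposure as columns: a = 821 (Access, case), b = 1859 (Access, non-case), c = 304 (No access, case), d = 2581.
Risk in exposed = 821/2680 = 0.30634; risk in unexposed = 304/2885 = 0.10537.
RR = 0.30634/0.10537 = 2.90724
AR% = (RR − 1)/RR × 100 = (2.90724 − 1)/2.90724 × 100 = 65.6031%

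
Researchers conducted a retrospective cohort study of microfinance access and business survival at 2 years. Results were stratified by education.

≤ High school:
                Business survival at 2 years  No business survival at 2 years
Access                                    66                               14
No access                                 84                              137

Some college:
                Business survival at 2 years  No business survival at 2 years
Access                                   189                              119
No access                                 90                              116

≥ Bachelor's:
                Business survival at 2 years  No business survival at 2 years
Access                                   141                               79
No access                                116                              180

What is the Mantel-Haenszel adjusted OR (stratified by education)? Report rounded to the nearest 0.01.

OR_MH = Σ(aᵢdᵢ/nᵢ) / Σ(bᵢcᵢ/nᵢ), where nᵢ is the stratum total.
Stratum 1 (≤ High school): n = 301; a·d/n = 66·137/301 = 30.0399; b·c/n = 14·84/301 = 3.9070
Stratum 2 (Some college): n = 514; a·d/n = 189·116/514 = 42.6537; b·c/n = 119·90/514 = 20.8366
Stratum 3 (≥ Bachelor's): n = 516; a·d/n = 141·180/516 = 49.1860; b·c/n = 79·116/516 = 17.7597
OR_MH = (30.0399 + 42.6537 + 49.1860) / (3.9070 + 20.8366 + 17.7597) = 121.8796 / 42.5032 = 2.86754

2.87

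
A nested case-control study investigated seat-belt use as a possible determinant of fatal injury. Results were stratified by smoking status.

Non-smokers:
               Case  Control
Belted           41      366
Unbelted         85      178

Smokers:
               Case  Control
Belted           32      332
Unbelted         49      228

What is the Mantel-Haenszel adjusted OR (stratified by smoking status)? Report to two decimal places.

0.31

OR_MH = Σ(aᵢdᵢ/nᵢ) / Σ(bᵢcᵢ/nᵢ), where nᵢ is the stratum total.
Stratum 1 (Non-smokers): n = 670; a·d/n = 41·178/670 = 10.8925; b·c/n = 366·85/670 = 46.4328
Stratum 2 (Smokers): n = 641; a·d/n = 32·228/641 = 11.3822; b·c/n = 332·49/641 = 25.3791
OR_MH = (10.8925 + 11.3822) / (46.4328 + 25.3791) = 22.2748 / 71.8119 = 0.31018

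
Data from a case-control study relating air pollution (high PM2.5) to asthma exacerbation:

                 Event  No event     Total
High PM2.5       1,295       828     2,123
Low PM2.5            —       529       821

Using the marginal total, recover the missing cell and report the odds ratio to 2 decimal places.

The missing cell is in the unexposed row: 821 − 529 = 292.
So a = 1295, b = 828, c = 292, d = 529.
OR = (a·d)/(b·c) = (1295 × 529) / (828 × 292) = 685055 / 241776 = 2.83343

2.83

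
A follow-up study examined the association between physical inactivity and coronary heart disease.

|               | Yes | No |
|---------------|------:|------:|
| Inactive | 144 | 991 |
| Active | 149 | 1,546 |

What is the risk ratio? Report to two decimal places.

1.44

Cells: a = 144, b = 991, c = 149, d = 1546.
Risk in exposed = 144/1135 = 0.12687; risk in unexposed = 149/1695 = 0.08791.
RR = 0.12687 / 0.08791 = 1.44328
The risk among the exposed is 1.44 times that among the unexposed.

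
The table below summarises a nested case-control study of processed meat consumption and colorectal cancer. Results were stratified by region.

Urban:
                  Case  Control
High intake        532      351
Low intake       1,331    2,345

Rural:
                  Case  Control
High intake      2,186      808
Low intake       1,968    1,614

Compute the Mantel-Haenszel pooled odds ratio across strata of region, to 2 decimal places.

OR_MH = Σ(aᵢdᵢ/nᵢ) / Σ(bᵢcᵢ/nᵢ), where nᵢ is the stratum total.
Stratum 1 (Urban): n = 4559; a·d/n = 532·2345/4559 = 273.6433; b·c/n = 351·1331/4559 = 102.4744
Stratum 2 (Rural): n = 6576; a·d/n = 2186·1614/6576 = 536.5274; b·c/n = 808·1968/6576 = 241.8102
OR_MH = (273.6433 + 536.5274) / (102.4744 + 241.8102) = 810.1707 / 344.2847 = 2.35320

2.35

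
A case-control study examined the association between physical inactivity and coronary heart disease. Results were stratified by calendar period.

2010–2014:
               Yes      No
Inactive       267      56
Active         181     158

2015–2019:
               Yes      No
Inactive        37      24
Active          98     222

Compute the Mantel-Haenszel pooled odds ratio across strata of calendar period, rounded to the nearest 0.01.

OR_MH = Σ(aᵢdᵢ/nᵢ) / Σ(bᵢcᵢ/nᵢ), where nᵢ is the stratum total.
Stratum 1 (2010–2014): n = 662; a·d/n = 267·158/662 = 63.7251; b·c/n = 56·181/662 = 15.3112
Stratum 2 (2015–2019): n = 381; a·d/n = 37·222/381 = 21.5591; b·c/n = 24·98/381 = 6.1732
OR_MH = (63.7251 + 21.5591) / (15.3112 + 6.1732) = 85.2841 / 21.4844 = 3.96958

3.97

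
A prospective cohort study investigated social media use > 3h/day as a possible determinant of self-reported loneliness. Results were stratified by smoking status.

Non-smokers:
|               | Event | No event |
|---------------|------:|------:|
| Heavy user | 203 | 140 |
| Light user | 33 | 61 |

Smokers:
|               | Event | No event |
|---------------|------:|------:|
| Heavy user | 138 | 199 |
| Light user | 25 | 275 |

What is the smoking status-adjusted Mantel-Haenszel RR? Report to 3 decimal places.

RR_MH = Σ(aᵢ·n₀ᵢ/nᵢ) / Σ(cᵢ·n₁ᵢ/nᵢ), with n₁ᵢ = aᵢ+bᵢ (exposed), n₀ᵢ = cᵢ+dᵢ (unexposed), nᵢ = n₁ᵢ+n₀ᵢ.
Stratum 1 (Non-smokers): n₁ = 343, n₀ = 94, n = 437; a·n₀/n = 203·94/437 = 43.6659; c·n₁/n = 33·343/437 = 25.9016
Stratum 2 (Smokers): n₁ = 337, n₀ = 300, n = 637; a·n₀/n = 138·300/637 = 64.9922; c·n₁/n = 25·337/637 = 13.2261
RR_MH = (43.6659 + 64.9922) / (25.9016 + 13.2261) = 108.6581 / 39.1277 = 2.77701

2.777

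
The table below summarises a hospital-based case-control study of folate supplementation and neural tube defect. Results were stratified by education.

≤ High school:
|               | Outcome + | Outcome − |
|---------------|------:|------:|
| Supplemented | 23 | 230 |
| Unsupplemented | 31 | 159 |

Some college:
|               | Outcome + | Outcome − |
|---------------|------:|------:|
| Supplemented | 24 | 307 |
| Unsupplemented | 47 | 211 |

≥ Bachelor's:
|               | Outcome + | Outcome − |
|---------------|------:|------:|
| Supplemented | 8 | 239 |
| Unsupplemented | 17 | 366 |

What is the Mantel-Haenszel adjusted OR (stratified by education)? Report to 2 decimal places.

OR_MH = Σ(aᵢdᵢ/nᵢ) / Σ(bᵢcᵢ/nᵢ), where nᵢ is the stratum total.
Stratum 1 (≤ High school): n = 443; a·d/n = 23·159/443 = 8.2551; b·c/n = 230·31/443 = 16.0948
Stratum 2 (Some college): n = 589; a·d/n = 24·211/589 = 8.5976; b·c/n = 307·47/589 = 24.4975
Stratum 3 (≥ Bachelor's): n = 630; a·d/n = 8·366/630 = 4.6476; b·c/n = 239·17/630 = 6.4492
OR_MH = (8.2551 + 8.5976 + 4.6476) / (16.0948 + 24.4975 + 6.4492) = 21.5003 / 47.0415 = 0.45705

0.46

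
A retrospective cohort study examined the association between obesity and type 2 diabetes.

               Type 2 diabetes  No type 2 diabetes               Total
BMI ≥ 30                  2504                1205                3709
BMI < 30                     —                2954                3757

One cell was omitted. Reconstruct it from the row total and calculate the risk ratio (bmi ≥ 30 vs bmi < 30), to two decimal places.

The missing cell is in the unexposed row: 3757 − 2954 = 803.
So a = 2504, b = 1205, c = 803, d = 2954.
RR = [a/(a+b)] / [c/(c+d)] = (2504/3709) / (803/3757) = 0.67511/0.21373 = 3.15866

3.16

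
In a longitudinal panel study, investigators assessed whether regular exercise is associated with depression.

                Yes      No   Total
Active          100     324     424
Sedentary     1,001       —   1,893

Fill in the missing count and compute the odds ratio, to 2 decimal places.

0.28

The missing cell is in the unexposed row: 1893 − 1001 = 892.
So a = 100, b = 324, c = 1001, d = 892.
OR = (a·d)/(b·c) = (100 × 892) / (324 × 1001) = 89200 / 324324 = 0.27503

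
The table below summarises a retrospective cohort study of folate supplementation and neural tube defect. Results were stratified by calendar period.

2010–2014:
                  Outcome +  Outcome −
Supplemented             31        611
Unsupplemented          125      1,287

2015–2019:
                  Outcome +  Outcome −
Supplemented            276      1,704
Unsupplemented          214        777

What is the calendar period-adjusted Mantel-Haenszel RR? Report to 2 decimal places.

0.62

RR_MH = Σ(aᵢ·n₀ᵢ/nᵢ) / Σ(cᵢ·n₁ᵢ/nᵢ), with n₁ᵢ = aᵢ+bᵢ (exposed), n₀ᵢ = cᵢ+dᵢ (unexposed), nᵢ = n₁ᵢ+n₀ᵢ.
Stratum 1 (2010–2014): n₁ = 642, n₀ = 1412, n = 2054; a·n₀/n = 31·1412/2054 = 21.3106; c·n₁/n = 125·642/2054 = 39.0701
Stratum 2 (2015–2019): n₁ = 1980, n₀ = 991, n = 2971; a·n₀/n = 276·991/2971 = 92.0619; c·n₁/n = 214·1980/2971 = 142.6186
RR_MH = (21.3106 + 92.0619) / (39.0701 + 142.6186) = 113.3725 / 181.6888 = 0.62399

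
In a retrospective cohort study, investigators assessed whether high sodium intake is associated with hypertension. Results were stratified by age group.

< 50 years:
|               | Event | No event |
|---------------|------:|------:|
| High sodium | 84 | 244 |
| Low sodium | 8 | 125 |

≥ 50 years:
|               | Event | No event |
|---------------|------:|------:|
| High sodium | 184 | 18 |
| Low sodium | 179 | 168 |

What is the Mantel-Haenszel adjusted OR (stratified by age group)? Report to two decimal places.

OR_MH = Σ(aᵢdᵢ/nᵢ) / Σ(bᵢcᵢ/nᵢ), where nᵢ is the stratum total.
Stratum 1 (< 50 years): n = 461; a·d/n = 84·125/461 = 22.7766; b·c/n = 244·8/461 = 4.2343
Stratum 2 (≥ 50 years): n = 549; a·d/n = 184·168/549 = 56.3060; b·c/n = 18·179/549 = 5.8689
OR_MH = (22.7766 + 56.3060) / (4.2343 + 5.8689) = 79.0826 / 10.1031 = 7.82754

7.83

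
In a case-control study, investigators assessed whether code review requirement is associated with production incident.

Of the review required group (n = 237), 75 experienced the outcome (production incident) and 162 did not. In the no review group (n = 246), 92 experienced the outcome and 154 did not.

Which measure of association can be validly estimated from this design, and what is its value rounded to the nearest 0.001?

From the description: a = 75, b = 162, c = 92, d = 154.
This is a case-control study: participants were sampled on outcome status, so risks in the source population cannot be estimated directly — relative risk is not valid here. The odds ratio is the appropriate measure.
OR = (a·d)/(b·c) = (75 × 154) / (162 × 92) = 11550 / 14904 = 0.77496

0.775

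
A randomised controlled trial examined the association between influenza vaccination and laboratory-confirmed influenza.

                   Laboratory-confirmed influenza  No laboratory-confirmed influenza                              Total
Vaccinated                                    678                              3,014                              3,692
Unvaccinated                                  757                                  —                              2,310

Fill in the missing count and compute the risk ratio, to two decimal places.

0.56

The missing cell is in the unexposed row: 2310 − 757 = 1553.
So a = 678, b = 3014, c = 757, d = 1553.
RR = [a/(a+b)] / [c/(c+d)] = (678/3692) / (757/2310) = 0.18364/0.32771 = 0.56038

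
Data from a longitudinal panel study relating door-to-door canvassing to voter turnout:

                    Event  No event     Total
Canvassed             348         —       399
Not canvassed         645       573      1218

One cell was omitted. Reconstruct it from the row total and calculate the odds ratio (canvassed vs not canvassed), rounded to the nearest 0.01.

The missing cell is in the exposed row: 399 − 348 = 51.
So a = 348, b = 51, c = 645, d = 573.
OR = (a·d)/(b·c) = (348 × 573) / (51 × 645) = 199404 / 32895 = 6.06183

6.06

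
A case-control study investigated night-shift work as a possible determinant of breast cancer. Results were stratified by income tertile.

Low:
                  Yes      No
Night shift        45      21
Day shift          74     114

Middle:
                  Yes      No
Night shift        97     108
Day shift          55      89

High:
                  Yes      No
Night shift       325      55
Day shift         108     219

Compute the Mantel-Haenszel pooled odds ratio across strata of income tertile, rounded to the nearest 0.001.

4.617

OR_MH = Σ(aᵢdᵢ/nᵢ) / Σ(bᵢcᵢ/nᵢ), where nᵢ is the stratum total.
Stratum 1 (Low): n = 254; a·d/n = 45·114/254 = 20.1969; b·c/n = 21·74/254 = 6.1181
Stratum 2 (Middle): n = 349; a·d/n = 97·89/349 = 24.7364; b·c/n = 108·55/349 = 17.0201
Stratum 3 (High): n = 707; a·d/n = 325·219/707 = 100.6719; b·c/n = 55·108/707 = 8.4017
OR_MH = (20.1969 + 24.7364 + 100.6719) / (6.1181 + 17.0201 + 8.4017) = 145.6051 / 31.5399 = 4.61654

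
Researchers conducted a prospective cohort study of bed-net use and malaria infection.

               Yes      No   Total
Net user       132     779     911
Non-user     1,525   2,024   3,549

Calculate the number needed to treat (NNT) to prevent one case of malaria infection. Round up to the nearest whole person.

4

Risk in treated group = 132/911 = 0.14490; risk in control = 1525/3549 = 0.42970.
Absolute risk reduction = 0.42970 − 0.14490 = 0.28480
NNT = 1 / ARR = 1 / 0.28480 = 3.511 → round up → 4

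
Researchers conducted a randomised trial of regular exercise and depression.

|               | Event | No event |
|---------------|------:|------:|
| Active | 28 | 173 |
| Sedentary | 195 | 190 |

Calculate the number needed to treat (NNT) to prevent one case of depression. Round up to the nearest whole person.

3

Risk in treated group = 28/201 = 0.13930; risk in control = 195/385 = 0.50649.
Absolute risk reduction = 0.50649 − 0.13930 = 0.36719
NNT = 1 / ARR = 1 / 0.36719 = 2.723 → round up → 3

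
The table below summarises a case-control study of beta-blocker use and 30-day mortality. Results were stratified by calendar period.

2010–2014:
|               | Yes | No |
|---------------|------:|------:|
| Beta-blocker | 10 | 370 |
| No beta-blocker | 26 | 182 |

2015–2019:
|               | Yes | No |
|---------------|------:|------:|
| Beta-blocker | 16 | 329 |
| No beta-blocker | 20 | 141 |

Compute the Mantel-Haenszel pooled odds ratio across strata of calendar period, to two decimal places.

OR_MH = Σ(aᵢdᵢ/nᵢ) / Σ(bᵢcᵢ/nᵢ), where nᵢ is the stratum total.
Stratum 1 (2010–2014): n = 588; a·d/n = 10·182/588 = 3.0952; b·c/n = 370·26/588 = 16.3605
Stratum 2 (2015–2019): n = 506; a·d/n = 16·141/506 = 4.4585; b·c/n = 329·20/506 = 13.0040
OR_MH = (3.0952 + 4.4585) / (16.3605 + 13.0040) = 7.5537 / 29.3645 = 0.25724

0.26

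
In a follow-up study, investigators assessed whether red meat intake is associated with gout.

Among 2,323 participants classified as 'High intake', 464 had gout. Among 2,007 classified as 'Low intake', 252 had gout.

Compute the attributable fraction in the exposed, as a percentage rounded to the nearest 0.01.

37.14

From the description: a = 464, b = 1859, c = 252, d = 1755.
Risk in exposed = 464/2323 = 0.19974; risk in unexposed = 252/2007 = 0.12556.
RR = 0.19974/0.12556 = 1.59080
AR% = (RR − 1)/RR × 100 = (1.59080 − 1)/1.59080 × 100 = 37.1385%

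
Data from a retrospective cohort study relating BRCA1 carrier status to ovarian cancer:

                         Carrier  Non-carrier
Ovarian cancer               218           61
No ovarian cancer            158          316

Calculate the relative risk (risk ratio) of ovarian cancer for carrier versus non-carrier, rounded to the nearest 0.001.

Reading the table with exposure as columns: a = 218 (Carrier, case), b = 158 (Carrier, non-case), c = 61 (Non-carrier, case), d = 316.
Risk in exposed = 218/376 = 0.57979; risk in unexposed = 61/377 = 0.16180.
RR = 0.57979 / 0.16180 = 3.58328
The risk among the exposed is 3.58 times that among the unexposed.

3.583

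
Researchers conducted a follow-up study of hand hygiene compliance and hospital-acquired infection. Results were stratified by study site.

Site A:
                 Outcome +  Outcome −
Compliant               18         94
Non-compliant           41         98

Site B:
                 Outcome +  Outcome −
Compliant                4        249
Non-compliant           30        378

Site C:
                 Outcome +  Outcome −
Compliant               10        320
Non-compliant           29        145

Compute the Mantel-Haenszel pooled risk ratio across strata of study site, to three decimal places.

RR_MH = Σ(aᵢ·n₀ᵢ/nᵢ) / Σ(cᵢ·n₁ᵢ/nᵢ), with n₁ᵢ = aᵢ+bᵢ (exposed), n₀ᵢ = cᵢ+dᵢ (unexposed), nᵢ = n₁ᵢ+n₀ᵢ.
Stratum 1 (Site A): n₁ = 112, n₀ = 139, n = 251; a·n₀/n = 18·139/251 = 9.9681; c·n₁/n = 41·112/251 = 18.2948
Stratum 2 (Site B): n₁ = 253, n₀ = 408, n = 661; a·n₀/n = 4·408/661 = 2.4690; c·n₁/n = 30·253/661 = 11.4826
Stratum 3 (Site C): n₁ = 330, n₀ = 174, n = 504; a·n₀/n = 10·174/504 = 3.4524; c·n₁/n = 29·330/504 = 18.9881
RR_MH = (9.9681 + 2.4690 + 3.4524) / (18.2948 + 11.4826 + 18.9881) = 15.8895 / 48.7655 = 0.32583

0.326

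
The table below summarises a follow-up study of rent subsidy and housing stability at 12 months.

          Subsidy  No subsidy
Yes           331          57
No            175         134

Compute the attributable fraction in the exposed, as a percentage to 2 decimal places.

Reading the table with exposure as columns: a = 331 (Subsidy, case), b = 175 (Subsidy, non-case), c = 57 (No subsidy, case), d = 134.
Risk in exposed = 331/506 = 0.65415; risk in unexposed = 57/191 = 0.29843.
RR = 0.65415/0.29843 = 2.19198
AR% = (RR − 1)/RR × 100 = (2.19198 − 1)/2.19198 × 100 = 54.3791%

54.38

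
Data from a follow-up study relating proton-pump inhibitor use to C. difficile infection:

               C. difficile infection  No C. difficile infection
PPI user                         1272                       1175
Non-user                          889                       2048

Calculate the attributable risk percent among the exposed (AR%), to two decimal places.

Cells: a = 1272, b = 1175, c = 889, d = 2048.
Risk in exposed = 1272/2447 = 0.51982; risk in unexposed = 889/2937 = 0.30269.
RR = 0.51982/0.30269 = 1.71734
AR% = (RR − 1)/RR × 100 = (1.71734 − 1)/1.71734 × 100 = 41.7703%

41.77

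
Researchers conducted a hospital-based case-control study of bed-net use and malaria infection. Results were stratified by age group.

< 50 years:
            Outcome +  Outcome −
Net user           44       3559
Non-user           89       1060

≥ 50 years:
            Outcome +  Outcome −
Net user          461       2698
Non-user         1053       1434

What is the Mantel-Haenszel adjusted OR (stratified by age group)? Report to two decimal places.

0.22

OR_MH = Σ(aᵢdᵢ/nᵢ) / Σ(bᵢcᵢ/nᵢ), where nᵢ is the stratum total.
Stratum 1 (< 50 years): n = 4752; a·d/n = 44·1060/4752 = 9.8148; b·c/n = 3559·89/4752 = 66.6564
Stratum 2 (≥ 50 years): n = 5646; a·d/n = 461·1434/5646 = 117.0871; b·c/n = 2698·1053/5646 = 503.1870
OR_MH = (9.8148 + 117.0871) / (66.6564 + 503.1870) = 126.9020 / 569.8434 = 0.22270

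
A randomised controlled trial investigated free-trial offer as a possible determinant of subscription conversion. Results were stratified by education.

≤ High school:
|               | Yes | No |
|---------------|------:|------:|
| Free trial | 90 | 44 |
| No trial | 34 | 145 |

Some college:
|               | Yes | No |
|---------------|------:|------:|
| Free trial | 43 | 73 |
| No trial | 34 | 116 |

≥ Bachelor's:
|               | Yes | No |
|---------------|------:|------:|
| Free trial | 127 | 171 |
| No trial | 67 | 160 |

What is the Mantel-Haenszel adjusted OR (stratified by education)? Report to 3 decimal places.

2.759

OR_MH = Σ(aᵢdᵢ/nᵢ) / Σ(bᵢcᵢ/nᵢ), where nᵢ is the stratum total.
Stratum 1 (≤ High school): n = 313; a·d/n = 90·145/313 = 41.6933; b·c/n = 44·34/313 = 4.7796
Stratum 2 (Some college): n = 266; a·d/n = 43·116/266 = 18.7519; b·c/n = 73·34/266 = 9.3308
Stratum 3 (≥ Bachelor's): n = 525; a·d/n = 127·160/525 = 38.7048; b·c/n = 171·67/525 = 21.8229
OR_MH = (41.6933 + 18.7519 + 38.7048) / (4.7796 + 9.3308 + 21.8229) = 99.1499 / 35.9332 = 2.75928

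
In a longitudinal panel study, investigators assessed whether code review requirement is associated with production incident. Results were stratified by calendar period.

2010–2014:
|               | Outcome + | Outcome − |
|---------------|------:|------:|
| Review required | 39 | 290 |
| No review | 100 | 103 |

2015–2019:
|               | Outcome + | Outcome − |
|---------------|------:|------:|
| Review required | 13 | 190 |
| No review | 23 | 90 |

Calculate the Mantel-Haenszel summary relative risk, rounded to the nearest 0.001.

RR_MH = Σ(aᵢ·n₀ᵢ/nᵢ) / Σ(cᵢ·n₁ᵢ/nᵢ), with n₁ᵢ = aᵢ+bᵢ (exposed), n₀ᵢ = cᵢ+dᵢ (unexposed), nᵢ = n₁ᵢ+n₀ᵢ.
Stratum 1 (2010–2014): n₁ = 329, n₀ = 203, n = 532; a·n₀/n = 39·203/532 = 14.8816; c·n₁/n = 100·329/532 = 61.8421
Stratum 2 (2015–2019): n₁ = 203, n₀ = 113, n = 316; a·n₀/n = 13·113/316 = 4.6487; c·n₁/n = 23·203/316 = 14.7753
RR_MH = (14.8816 + 4.6487) / (61.8421 + 14.7753) = 19.5303 / 76.6174 = 0.25491

0.255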